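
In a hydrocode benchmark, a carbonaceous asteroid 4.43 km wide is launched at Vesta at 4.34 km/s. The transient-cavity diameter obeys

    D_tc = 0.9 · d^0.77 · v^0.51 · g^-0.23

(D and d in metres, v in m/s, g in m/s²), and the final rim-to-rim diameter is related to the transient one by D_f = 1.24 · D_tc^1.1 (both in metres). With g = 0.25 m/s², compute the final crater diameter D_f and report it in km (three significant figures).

In SI: d = 4430 m, v = 4340 m/s.
d^0.77 = 4430^0.77 = 642.3
v^0.51 = 4340^0.51 = 71.63
g^-0.23 = 0.25^-0.23 = 1.376
D_tc = 0.9 × 642.3 × 71.63 × 1.376 = 56980 m
D_f = 1.24 × (56980)^1.1 = 2.112 × 10^5 m
     = 211.2 km

D_f ≈ 211 km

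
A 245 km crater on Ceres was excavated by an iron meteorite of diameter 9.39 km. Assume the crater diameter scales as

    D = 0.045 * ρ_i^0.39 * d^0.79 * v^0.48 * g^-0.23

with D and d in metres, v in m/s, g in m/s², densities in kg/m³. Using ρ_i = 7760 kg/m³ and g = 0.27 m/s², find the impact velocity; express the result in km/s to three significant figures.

v ≈ 11.5 km/s

Rearranging for v: v = [D / (0.045 · 7760^0.39 · 9390^0.79 · 0.27^-0.23)]^(1/0.48).
D = 245000 m.
7760^0.39 = 32.89
9390^0.79 = 1375
0.27^-0.23 = 1.351
Denominator = 0.045 × 32.89 × 1375 × 1.351 = 2749
D / 2749 = 245000 / 2749 = 89.12
v = 89.12^(1/0.48) = 89.12^2.0833 = 11545 m/s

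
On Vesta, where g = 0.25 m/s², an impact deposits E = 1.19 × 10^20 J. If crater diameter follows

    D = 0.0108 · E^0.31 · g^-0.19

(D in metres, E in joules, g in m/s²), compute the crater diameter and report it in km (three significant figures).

D ≈ 23.5 km

E^0.31 = (1.19 × 10^20)^0.31 = 1.673 × 10^6
g^-0.19 = 0.25^-0.19 = 1.301
D = 0.0108 × 1.673 × 10^6 × 1.301 = 23507 m
   = 23.51 km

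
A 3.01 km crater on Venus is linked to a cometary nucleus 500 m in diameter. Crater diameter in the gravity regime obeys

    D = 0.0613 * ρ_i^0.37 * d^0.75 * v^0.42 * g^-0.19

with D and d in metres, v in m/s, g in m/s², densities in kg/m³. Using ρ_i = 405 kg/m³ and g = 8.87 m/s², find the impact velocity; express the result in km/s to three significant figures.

Rearranging for v: v = [D / (0.0613 · 405^0.37 · 500^0.75 · 8.87^-0.19)]^(1/0.42).
D = 3010 m.
405^0.37 = 9.221
500^0.75 = 105.7
8.87^-0.19 = 0.6605
Denominator = 0.0613 × 9.221 × 105.7 × 0.6605 = 39.46
D / 39.46 = 3010 / 39.46 = 76.28
v = 76.28^(1/0.42) = 76.28^2.381 = 30340 m/s

v ≈ 30.3 km/s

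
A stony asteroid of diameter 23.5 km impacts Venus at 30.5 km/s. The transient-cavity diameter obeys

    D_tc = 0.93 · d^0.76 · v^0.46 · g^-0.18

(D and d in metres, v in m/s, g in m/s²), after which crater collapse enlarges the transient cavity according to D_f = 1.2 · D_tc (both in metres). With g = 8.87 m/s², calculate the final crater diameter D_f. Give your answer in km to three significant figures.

D_f ≈ 183 km

In SI: d = 23500 m, v = 30500 m/s.
d^0.76 = 23500^0.76 = 2099
v^0.46 = 30500^0.46 = 115.6
g^-0.18 = 8.87^-0.18 = 0.6751
D_tc = 0.93 × 2099 × 115.6 × 0.6751 = 1.523 × 10^5 m
D_f = 1.2 × 1.523 × 10^5 = 1.828 × 10^5 m
     = 182.8 km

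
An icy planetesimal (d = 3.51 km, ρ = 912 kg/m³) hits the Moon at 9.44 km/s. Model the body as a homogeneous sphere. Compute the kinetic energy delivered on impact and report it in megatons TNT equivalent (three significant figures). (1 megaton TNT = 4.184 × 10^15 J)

d = 3510 m; v = 9440 m/s.
Mass m = (π/6) ρ d³ = (π/6) × 912 × (3510)³ = 2.065 × 10^13 kg
E = ½ m v² = 0.5 × 2.065 × 10^13 × (9440)² = 9.201 × 10^20 J
   = 9.201 × 10^20 / 4.184×10^15 = 2.199 × 10^5 Mt

E ≈ 2.20 × 10^5 Mt TNT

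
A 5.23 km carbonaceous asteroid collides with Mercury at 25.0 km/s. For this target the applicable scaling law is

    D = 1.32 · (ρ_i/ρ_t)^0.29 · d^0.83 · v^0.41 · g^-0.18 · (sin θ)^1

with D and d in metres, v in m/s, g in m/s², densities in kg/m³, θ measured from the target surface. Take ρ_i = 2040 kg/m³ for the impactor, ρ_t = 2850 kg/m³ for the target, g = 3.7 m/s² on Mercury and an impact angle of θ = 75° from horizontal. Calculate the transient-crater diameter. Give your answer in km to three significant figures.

D ≈ 70.9 km

In SI units: d = 5230 m, v = 25000 m/s.
(ρ_i/ρ_t)^0.29 = (2040/2850)^0.29 = 0.9076
d^0.83 = 5230^0.83 = 1220
v^0.41 = 25000^0.41 = 63.56
g^-0.18 = 3.7^-0.18 = 0.7902
(sin 75°)^1 = 0.9659^1 = 0.9659
D = 1.32 × 0.9076 × 1220 × 63.56 × 0.7902 × 0.9659 = 70906 m
   = 70.91 km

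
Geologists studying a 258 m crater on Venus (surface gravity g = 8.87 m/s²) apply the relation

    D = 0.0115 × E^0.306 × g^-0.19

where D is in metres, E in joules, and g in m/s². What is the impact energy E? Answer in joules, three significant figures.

E ≈ 6.42 × 10^14 J

Rearranging: E = [D / (0.0115 · g^-0.19)]^(1/0.306).
g^-0.19 = 8.87^-0.19 = 0.6605
D / (0.0115 × 0.6605) = 258 / (7.596 × 10^-3) = 3.397 × 10^4
E = (3.397 × 10^4)^3.268 = 6.421 × 10^14 J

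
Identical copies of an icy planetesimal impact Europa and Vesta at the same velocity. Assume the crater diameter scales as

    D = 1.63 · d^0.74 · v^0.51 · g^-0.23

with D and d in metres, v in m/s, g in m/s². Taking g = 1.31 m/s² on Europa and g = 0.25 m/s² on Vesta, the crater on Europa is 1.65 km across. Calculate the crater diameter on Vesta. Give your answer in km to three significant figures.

All impactor-dependent factors cancel in the ratio, leaving D_Vesta/D_Europa = (g_Vesta/g_Europa)^-0.23.
(0.25/1.31)^-0.23 = 0.1908^-0.23 = 1.464
D_Vesta = 1.464 × 1.65 km = 2.42 km

D ≈ 2.42 km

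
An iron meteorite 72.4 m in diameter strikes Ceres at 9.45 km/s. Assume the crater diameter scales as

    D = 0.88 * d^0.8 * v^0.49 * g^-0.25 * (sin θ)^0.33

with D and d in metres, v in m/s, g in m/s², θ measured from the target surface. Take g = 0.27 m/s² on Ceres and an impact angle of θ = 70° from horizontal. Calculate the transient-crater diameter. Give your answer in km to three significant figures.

D ≈ 3.26 km

In SI units: v = 9450 m/s.
d^0.8 = 72.4^0.8 = 30.75
v^0.49 = 9450^0.49 = 88.71
g^-0.25 = 0.27^-0.25 = 1.387
(sin 70°)^0.33 = 0.9397^0.33 = 0.9797
D = 0.88 × 30.75 × 88.71 × 1.387 × 0.9797 = 3262 m
   = 3.262 km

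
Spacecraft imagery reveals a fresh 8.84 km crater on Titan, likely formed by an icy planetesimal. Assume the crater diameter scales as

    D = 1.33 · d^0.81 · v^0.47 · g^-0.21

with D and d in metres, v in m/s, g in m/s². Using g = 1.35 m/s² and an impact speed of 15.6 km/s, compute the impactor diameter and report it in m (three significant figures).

d ≈ 209 m

Rearranging for d: d = [D / (1.33 · 15600^0.47 · 1.35^-0.21)]^(1/0.81).
D = 8840 m.
15600^0.47 = 93.49
1.35^-0.21 = 0.9389
Denominator = 1.33 × 93.49 × 0.9389 = 116.7
D / 116.7 = 8840 / 116.7 = 75.75
d = 75.75^(1/0.81) = 75.75^1.2346 = 209.1 m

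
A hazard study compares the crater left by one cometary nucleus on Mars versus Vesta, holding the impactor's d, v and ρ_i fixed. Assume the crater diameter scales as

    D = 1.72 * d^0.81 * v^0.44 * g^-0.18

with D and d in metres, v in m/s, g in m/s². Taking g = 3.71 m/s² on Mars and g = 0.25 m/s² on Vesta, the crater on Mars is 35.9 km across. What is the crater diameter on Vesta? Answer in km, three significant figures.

All impactor-dependent factors cancel in the ratio, leaving D_Vesta/D_Mars = (g_Vesta/g_Mars)^-0.18.
(0.25/3.71)^-0.18 = 0.06739^-0.18 = 1.625
D_Vesta = 1.625 × 35.9 km = 58.3 km

D ≈ 58.3 km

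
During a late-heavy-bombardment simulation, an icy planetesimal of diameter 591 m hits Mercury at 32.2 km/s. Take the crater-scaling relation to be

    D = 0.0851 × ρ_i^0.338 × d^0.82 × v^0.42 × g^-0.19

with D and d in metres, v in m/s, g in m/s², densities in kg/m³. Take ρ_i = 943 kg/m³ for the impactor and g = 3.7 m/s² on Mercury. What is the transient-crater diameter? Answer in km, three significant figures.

D ≈ 9.85 km

In SI units: v = 32200 m/s.
ρ_i^0.338 = 943^0.338 = 10.12
d^0.82 = 591^0.82 = 187.4
v^0.42 = 32200^0.42 = 78.22
g^-0.19 = 3.7^-0.19 = 0.7799
D = 0.0851 × 10.12 × 187.4 × 78.22 × 0.7799 = 9845 m
   = 9.845 km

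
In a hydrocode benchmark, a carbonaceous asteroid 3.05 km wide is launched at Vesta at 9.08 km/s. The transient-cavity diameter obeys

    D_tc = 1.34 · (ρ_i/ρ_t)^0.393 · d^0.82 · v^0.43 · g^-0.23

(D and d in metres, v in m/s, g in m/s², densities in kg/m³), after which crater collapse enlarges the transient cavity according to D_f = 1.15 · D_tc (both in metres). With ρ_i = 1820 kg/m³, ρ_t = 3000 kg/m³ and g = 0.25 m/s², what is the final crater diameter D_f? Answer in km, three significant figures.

In SI: d = 3050 m, v = 9080 m/s.
(ρ_i/ρ_t)^0.393 = (1820/3000)^0.393 = 0.8217
d^0.82 = 3050^0.82 = 719.7
v^0.43 = 9080^0.43 = 50.35
g^-0.23 = 0.25^-0.23 = 1.376
D_tc = 1.34 × 0.8217 × 719.7 × 50.35 × 1.376 = 54900 m
D_f = 1.15 × 54900 = 63135 m
     = 63.13 km

D_f ≈ 63.1 km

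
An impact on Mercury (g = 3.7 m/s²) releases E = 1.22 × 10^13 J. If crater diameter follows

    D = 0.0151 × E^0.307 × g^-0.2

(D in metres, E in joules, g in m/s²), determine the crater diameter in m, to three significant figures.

E^0.307 = (1.22 × 10^13)^0.307 = 1.041 × 10^4
g^-0.2 = 3.7^-0.2 = 0.7698
D = 0.0151 × 1.041 × 10^4 × 0.7698 = 121.0 m

D ≈ 121 m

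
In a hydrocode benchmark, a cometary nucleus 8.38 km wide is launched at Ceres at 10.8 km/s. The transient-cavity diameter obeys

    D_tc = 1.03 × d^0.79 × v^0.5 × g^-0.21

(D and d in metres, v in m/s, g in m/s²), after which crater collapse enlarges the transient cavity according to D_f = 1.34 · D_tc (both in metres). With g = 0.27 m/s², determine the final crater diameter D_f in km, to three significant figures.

D_f ≈ 237 km

In SI: d = 8380 m, v = 10800 m/s.
d^0.79 = 8380^0.79 = 1257
v^0.5 = 10800^0.5 = 103.9
g^-0.21 = 0.27^-0.21 = 1.316
D_tc = 1.03 × 1257 × 103.9 × 1.316 = 1.770 × 10^5 m
D_f = 1.34 × 1.770 × 10^5 = 2.372 × 10^5 m
     = 237.2 km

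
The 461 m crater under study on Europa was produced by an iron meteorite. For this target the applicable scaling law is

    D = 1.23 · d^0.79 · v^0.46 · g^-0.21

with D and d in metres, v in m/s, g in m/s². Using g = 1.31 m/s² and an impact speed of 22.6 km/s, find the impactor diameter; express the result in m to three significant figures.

d ≈ 5.67 m

Rearranging for d: d = [D / (1.23 · 22600^0.46 · 1.31^-0.21)]^(1/0.79).
22600^0.46 = 100.7
1.31^-0.21 = 0.9449
Denominator = 1.23 × 100.7 × 0.9449 = 117.0
D / 117.0 = 461 / 117.0 = 3.940
d = 3.940^(1/0.79) = 3.940^1.2658 = 5.673 m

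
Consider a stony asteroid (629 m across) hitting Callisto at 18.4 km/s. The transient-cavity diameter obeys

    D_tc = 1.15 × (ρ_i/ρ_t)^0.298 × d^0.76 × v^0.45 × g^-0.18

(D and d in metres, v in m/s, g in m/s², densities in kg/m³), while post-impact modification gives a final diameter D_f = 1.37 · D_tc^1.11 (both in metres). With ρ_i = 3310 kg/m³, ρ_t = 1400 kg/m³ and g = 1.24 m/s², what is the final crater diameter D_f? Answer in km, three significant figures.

D_f ≈ 63.1 km

v = 18400 m/s.
(ρ_i/ρ_t)^0.298 = (3310/1400)^0.298 = 1.292
d^0.76 = 629^0.76 = 134.0
v^0.45 = 18400^0.45 = 83.02
g^-0.18 = 1.24^-0.18 = 0.9620
D_tc = 1.15 × 1.292 × 134.0 × 83.02 × 0.9620 = 15900 m
D_f = 1.37 × (15900)^1.11 = 63135 m
     = 63.14 km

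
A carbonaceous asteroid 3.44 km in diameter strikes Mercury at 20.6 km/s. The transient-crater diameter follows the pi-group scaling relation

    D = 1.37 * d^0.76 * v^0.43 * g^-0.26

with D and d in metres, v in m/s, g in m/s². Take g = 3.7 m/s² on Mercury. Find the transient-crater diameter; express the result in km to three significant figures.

D ≈ 34.0 km

In SI units: d = 3440 m, v = 20600 m/s.
d^0.76 = 3440^0.76 = 487.3
v^0.43 = 20600^0.43 = 71.61
g^-0.26 = 3.7^-0.26 = 0.7117
D = 1.37 × 487.3 × 71.61 × 0.7117 = 34024 m
   = 34.02 km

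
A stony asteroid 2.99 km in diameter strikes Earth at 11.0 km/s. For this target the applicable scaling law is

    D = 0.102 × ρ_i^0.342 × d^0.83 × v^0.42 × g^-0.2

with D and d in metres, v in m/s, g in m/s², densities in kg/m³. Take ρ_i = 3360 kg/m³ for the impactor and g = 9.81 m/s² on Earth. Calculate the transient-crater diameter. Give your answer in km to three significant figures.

In SI units: d = 2990 m, v = 11000 m/s.
ρ_i^0.342 = 3360^0.342 = 16.07
d^0.83 = 2990^0.83 = 767.0
v^0.42 = 11000^0.42 = 49.82
g^-0.2 = 9.81^-0.2 = 0.6334
D = 0.102 × 16.07 × 767.0 × 49.82 × 0.6334 = 39673 m
   = 39.67 km

D ≈ 39.7 km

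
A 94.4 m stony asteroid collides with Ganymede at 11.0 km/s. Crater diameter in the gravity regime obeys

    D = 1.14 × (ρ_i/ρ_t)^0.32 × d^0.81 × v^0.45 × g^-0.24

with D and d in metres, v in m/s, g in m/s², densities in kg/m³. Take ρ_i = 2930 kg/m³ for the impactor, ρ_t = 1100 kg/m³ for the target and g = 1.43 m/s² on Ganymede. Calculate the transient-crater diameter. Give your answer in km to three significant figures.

In SI units: v = 11000 m/s.
(ρ_i/ρ_t)^0.32 = (2930/1100)^0.32 = 1.368
d^0.81 = 94.4^0.81 = 39.79
v^0.45 = 11000^0.45 = 65.86
g^-0.24 = 1.43^-0.24 = 0.9177
D = 1.14 × 1.368 × 39.79 × 65.86 × 0.9177 = 3750 m
   = 3.750 km

D ≈ 3.75 km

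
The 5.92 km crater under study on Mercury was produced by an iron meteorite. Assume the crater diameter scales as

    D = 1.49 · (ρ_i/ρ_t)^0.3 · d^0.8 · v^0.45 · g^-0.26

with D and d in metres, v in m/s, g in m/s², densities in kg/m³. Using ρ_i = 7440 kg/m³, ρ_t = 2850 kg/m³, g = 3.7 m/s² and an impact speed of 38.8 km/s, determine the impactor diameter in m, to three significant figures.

d ≈ 88.3 m

Rearranging for d: d = [D / (1.49 · (7440/2850)^0.3 · 38800^0.45 · 3.7^-0.26)]^(1/0.8).
D = 5920 m.
(7440/2850)^0.3 = 1.334
38800^0.45 = 116.1
3.7^-0.26 = 0.7117
Denominator = 1.49 × 1.334 × 116.1 × 0.7117 = 164.2
D / 164.2 = 5920 / 164.2 = 36.05
d = 36.05^(1/0.8) = 36.05^1.25 = 88.33 m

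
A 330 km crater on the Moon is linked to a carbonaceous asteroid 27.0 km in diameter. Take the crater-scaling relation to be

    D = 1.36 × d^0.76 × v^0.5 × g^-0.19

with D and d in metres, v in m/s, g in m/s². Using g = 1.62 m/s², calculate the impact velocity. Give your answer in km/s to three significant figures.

Rearranging for v: v = [D / (1.36 · 27000^0.76 · 1.62^-0.19)]^(1/0.5).
D = 330000 m.
27000^0.76 = 2333
1.62^-0.19 = 0.9124
Denominator = 1.36 × 2333 × 0.9124 = 2895
D / 2895 = 330000 / 2895 = 114.0
v = 114.0^(1/0.5) = 114.0^2 = 12996 m/s

v ≈ 13.0 km/s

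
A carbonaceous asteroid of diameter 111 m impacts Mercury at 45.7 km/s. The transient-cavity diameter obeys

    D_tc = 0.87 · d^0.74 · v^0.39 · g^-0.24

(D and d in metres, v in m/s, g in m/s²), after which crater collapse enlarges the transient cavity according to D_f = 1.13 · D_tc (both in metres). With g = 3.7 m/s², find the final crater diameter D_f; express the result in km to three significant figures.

v = 45700 m/s.
d^0.74 = 111^0.74 = 32.62
v^0.39 = 45700^0.39 = 65.67
g^-0.24 = 3.7^-0.24 = 0.7305
D_tc = 0.87 × 32.62 × 65.67 × 0.7305 = 1361 m
D_f = 1.13 × 1361 = 1538 m
     = 1.538 km

D_f ≈ 1.54 km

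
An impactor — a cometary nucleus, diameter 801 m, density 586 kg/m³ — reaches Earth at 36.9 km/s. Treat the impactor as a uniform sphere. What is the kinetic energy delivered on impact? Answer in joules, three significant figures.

E ≈ 1.07 × 10^20 J

v = 36900 m/s.
Mass m = (π/6) ρ d³ = (π/6) × 586 × (801)³ = 1.577 × 10^11 kg
E = ½ m v² = 0.5 × 1.577 × 10^11 × (36900)² = 1.074 × 10^20 J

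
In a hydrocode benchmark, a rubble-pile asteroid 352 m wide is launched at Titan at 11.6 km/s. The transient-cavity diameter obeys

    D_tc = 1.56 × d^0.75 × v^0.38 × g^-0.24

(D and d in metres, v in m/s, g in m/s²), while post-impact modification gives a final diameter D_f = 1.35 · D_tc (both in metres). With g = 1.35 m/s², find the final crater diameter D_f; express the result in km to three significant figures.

D_f ≈ 5.58 km

v = 11600 m/s.
d^0.75 = 352^0.75 = 81.27
v^0.38 = 11600^0.38 = 35.03
g^-0.24 = 1.35^-0.24 = 0.9305
D_tc = 1.56 × 81.27 × 35.03 × 0.9305 = 4132 m
D_f = 1.35 × 4132 = 5578 m
     = 5.578 km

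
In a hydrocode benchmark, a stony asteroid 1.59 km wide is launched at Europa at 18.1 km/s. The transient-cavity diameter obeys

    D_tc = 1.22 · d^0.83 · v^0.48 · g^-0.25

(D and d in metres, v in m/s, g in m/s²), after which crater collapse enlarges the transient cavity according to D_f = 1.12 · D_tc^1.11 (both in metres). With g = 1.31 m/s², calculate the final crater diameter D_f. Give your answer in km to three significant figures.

D_f ≈ 214 km

In SI: d = 1590 m, v = 18100 m/s.
d^0.83 = 1590^0.83 = 454.1
v^0.48 = 18100^0.48 = 110.6
g^-0.25 = 1.31^-0.25 = 0.9347
D_tc = 1.22 × 454.1 × 110.6 × 0.9347 = 57270 m
D_f = 1.12 × (57270)^1.11 = 2.141 × 10^5 m
     = 214.1 km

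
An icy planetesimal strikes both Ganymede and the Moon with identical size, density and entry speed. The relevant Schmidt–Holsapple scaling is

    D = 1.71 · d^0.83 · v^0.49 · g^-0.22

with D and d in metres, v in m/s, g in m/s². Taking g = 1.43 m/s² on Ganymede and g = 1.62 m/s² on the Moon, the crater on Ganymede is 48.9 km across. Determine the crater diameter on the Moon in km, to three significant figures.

All impactor-dependent factors cancel in the ratio, leaving D_Moon/D_Ganymede = (g_Moon/g_Ganymede)^-0.22.
(1.62/1.43)^-0.22 = 1.133^-0.22 = 0.9729
D_Moon = 0.9729 × 48.9 km = 47.6 km

D ≈ 47.6 km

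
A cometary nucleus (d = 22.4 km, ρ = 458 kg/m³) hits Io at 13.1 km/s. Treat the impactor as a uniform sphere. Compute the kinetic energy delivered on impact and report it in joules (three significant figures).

d = 22400 m; v = 13100 m/s.
Mass m = (π/6) ρ d³ = (π/6) × 458 × (22400)³ = 2.695 × 10^15 kg
E = ½ m v² = 0.5 × 2.695 × 10^15 × (13100)² = 2.312 × 10^23 J

E ≈ 2.31 × 10^23 J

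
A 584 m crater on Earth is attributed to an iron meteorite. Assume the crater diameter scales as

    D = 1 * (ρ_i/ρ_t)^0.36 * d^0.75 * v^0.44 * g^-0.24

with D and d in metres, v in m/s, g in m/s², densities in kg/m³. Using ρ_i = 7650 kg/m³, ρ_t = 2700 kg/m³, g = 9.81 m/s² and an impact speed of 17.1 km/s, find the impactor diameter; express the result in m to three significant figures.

d ≈ 20.2 m

Rearranging for d: d = [D / (1 · (7650/2700)^0.36 · 17100^0.44 · 9.81^-0.24)]^(1/0.75).
(7650/2700)^0.36 = 1.455
17100^0.44 = 72.86
9.81^-0.24 = 0.5781
Denominator = 1 × 1.455 × 72.86 × 0.5781 = 61.29
D / 61.29 = 584 / 61.29 = 9.528
d = 9.528^(1/0.75) = 9.528^1.3333 = 20.20 m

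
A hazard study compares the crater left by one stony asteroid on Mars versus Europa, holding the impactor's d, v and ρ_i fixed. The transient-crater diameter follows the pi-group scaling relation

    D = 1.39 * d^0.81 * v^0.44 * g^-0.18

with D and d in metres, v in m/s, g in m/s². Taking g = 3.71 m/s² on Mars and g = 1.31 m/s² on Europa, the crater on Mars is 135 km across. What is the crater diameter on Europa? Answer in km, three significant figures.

All impactor-dependent factors cancel in the ratio, leaving D_Europa/D_Mars = (g_Europa/g_Mars)^-0.18.
(1.31/3.71)^-0.18 = 0.3531^-0.18 = 1.206
D_Europa = 1.206 × 135 km = 163 km

D ≈ 163 km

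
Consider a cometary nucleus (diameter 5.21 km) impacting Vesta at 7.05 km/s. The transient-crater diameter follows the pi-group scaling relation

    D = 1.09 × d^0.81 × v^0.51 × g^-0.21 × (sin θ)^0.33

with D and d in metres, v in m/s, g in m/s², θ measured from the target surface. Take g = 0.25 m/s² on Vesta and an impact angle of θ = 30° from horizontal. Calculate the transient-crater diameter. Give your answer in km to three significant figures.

D ≈ 109 km

In SI units: d = 5210 m, v = 7050 m/s.
d^0.81 = 5210^0.81 = 1025
v^0.51 = 7050^0.51 = 91.74
g^-0.21 = 0.25^-0.21 = 1.338
(sin 30°)^0.33 = 0.5000^0.33 = 0.7955
D = 1.09 × 1025 × 91.74 × 1.338 × 0.7955 = 1.091 × 10^5 m
   = 109.1 km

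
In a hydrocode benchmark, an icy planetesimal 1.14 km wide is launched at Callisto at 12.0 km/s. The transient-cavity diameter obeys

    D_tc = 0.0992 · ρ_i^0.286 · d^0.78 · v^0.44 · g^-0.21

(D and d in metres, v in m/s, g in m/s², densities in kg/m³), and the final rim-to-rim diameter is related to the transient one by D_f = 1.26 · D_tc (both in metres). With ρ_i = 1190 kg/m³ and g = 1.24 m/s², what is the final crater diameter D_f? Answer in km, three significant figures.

In SI: d = 1140 m, v = 12000 m/s.
ρ_i^0.286 = 1190^0.286 = 7.579
d^0.78 = 1140^0.78 = 242.3
v^0.44 = 12000^0.44 = 62.35
g^-0.21 = 1.24^-0.21 = 0.9558
D_tc = 0.0992 × 7.579 × 242.3 × 62.35 × 0.9558 = 10860 m
D_f = 1.26 × 10860 = 13684 m
     = 13.68 km

D_f ≈ 13.7 km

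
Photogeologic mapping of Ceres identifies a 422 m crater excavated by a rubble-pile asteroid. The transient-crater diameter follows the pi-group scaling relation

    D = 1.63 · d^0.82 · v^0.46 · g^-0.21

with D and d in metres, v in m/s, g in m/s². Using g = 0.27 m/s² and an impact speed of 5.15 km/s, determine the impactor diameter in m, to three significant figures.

Rearranging for d: d = [D / (1.63 · 5150^0.46 · 0.27^-0.21)]^(1/0.82).
5150^0.46 = 50.98
0.27^-0.21 = 1.316
Denominator = 1.63 × 50.98 × 1.316 = 109.4
D / 109.4 = 422 / 109.4 = 3.857
d = 3.857^(1/0.82) = 3.857^1.2195 = 5.187 m

d ≈ 5.19 m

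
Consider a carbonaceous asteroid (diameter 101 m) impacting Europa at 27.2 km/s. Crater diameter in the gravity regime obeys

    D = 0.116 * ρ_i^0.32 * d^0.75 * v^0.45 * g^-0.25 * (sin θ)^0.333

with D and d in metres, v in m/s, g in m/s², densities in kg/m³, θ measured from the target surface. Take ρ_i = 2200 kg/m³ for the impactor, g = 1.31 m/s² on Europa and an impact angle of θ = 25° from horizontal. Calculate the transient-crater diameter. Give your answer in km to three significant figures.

In SI units: v = 27200 m/s.
ρ_i^0.32 = 2200^0.32 = 11.74
d^0.75 = 101^0.75 = 31.86
v^0.45 = 27200^0.45 = 98.98
g^-0.25 = 1.31^-0.25 = 0.9347
(sin 25°)^0.333 = 0.4226^0.333 = 0.7506
D = 0.116 × 11.74 × 31.86 × 98.98 × 0.9347 × 0.7506 = 3013 m
   = 3.013 km

D ≈ 3.01 km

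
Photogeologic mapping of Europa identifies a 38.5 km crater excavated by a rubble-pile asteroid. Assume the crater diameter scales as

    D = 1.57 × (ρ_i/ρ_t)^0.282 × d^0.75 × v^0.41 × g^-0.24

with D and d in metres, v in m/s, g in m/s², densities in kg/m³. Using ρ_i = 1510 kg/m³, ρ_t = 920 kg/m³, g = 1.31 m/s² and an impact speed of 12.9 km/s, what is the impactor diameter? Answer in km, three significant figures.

d ≈ 3.65 km

Rearranging for d: d = [D / (1.57 · (1510/920)^0.282 · 12900^0.41 · 1.31^-0.24)]^(1/0.75).
D = 38500 m.
(1510/920)^0.282 = 1.150
12900^0.41 = 48.46
1.31^-0.24 = 0.9372
Denominator = 1.57 × 1.150 × 48.46 × 0.9372 = 82.00
D / 82.00 = 38500 / 82.00 = 469.5
d = 469.5^(1/0.75) = 469.5^1.3333 = 3648 m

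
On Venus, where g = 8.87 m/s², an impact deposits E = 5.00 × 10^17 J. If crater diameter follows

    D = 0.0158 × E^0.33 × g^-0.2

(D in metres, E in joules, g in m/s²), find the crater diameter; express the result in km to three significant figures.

D ≈ 7.08 km

E^0.33 = (5.00 × 10^17)^0.33 = 6.929 × 10^5
g^-0.2 = 8.87^-0.2 = 0.6463
D = 0.0158 × 6.929 × 10^5 × 0.6463 = 7076 m
   = 7.076 km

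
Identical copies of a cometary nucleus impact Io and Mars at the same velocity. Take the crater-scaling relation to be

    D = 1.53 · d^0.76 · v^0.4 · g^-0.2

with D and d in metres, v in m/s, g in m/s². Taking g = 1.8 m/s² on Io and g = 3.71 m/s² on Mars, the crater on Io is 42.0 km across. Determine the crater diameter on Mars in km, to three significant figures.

All impactor-dependent factors cancel in the ratio, leaving D_Mars/D_Io = (g_Mars/g_Io)^-0.2.
(3.71/1.8)^-0.2 = 2.061^-0.2 = 0.8653
D_Mars = 0.8653 × 42.0 km = 36.3 km

D ≈ 36.3 km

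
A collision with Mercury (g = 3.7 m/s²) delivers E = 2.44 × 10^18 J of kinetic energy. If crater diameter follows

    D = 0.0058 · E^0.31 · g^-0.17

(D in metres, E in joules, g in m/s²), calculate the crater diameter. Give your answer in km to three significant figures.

D ≈ 2.33 km

E^0.31 = (2.44 × 10^18)^0.31 = 5.013 × 10^5
g^-0.17 = 3.7^-0.17 = 0.8006
D = 0.0058 × 5.013 × 10^5 × 0.8006 = 2328 m
   = 2.328 km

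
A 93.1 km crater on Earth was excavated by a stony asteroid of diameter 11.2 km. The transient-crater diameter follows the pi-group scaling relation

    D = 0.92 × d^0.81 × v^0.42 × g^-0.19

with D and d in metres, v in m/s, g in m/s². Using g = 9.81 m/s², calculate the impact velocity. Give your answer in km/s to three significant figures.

v ≈ 36.0 km/s

Rearranging for v: v = [D / (0.92 · 11200^0.81 · 9.81^-0.19)]^(1/0.42).
D = 93100 m.
11200^0.81 = 1905
9.81^-0.19 = 0.6480
Denominator = 0.92 × 1905 × 0.6480 = 1136
D / 1136 = 93100 / 1136 = 81.95
v = 81.95^(1/0.42) = 81.95^2.381 = 35988 m/s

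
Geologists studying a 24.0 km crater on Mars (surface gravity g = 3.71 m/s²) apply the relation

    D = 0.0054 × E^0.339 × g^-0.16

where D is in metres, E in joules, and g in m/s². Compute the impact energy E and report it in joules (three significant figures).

E ≈ 7.57 × 10^19 J

Rearranging: E = [D / (0.0054 · g^-0.16)]^(1/0.339).
D = 24000 m.
g^-0.16 = 3.71^-0.16 = 0.8108
D / (0.0054 × 0.8108) = 24000 / (4.378 × 10^-3) = 5.482 × 10^6
E = (5.482 × 10^6)^2.9499 = 7.572 × 10^19 J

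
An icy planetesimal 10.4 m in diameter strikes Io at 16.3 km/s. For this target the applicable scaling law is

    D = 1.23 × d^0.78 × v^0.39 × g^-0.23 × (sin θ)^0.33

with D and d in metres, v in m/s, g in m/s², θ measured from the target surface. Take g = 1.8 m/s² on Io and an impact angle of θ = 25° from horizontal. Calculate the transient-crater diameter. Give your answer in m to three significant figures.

D ≈ 221 m

In SI units: v = 16300 m/s.
d^0.78 = 10.4^0.78 = 6.213
v^0.39 = 16300^0.39 = 43.93
g^-0.23 = 1.8^-0.23 = 0.8735
(sin 25°)^0.33 = 0.4226^0.33 = 0.7526
D = 1.23 × 6.213 × 43.93 × 0.8735 × 0.7526 = 220.7 m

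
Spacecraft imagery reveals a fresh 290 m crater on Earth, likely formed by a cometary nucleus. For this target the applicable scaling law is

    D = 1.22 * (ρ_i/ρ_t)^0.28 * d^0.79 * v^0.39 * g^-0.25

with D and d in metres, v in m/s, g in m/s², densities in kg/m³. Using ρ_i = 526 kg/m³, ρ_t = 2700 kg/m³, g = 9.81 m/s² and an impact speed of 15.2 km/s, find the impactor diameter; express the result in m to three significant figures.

d ≈ 32.3 m

Rearranging for d: d = [D / (1.22 · (526/2700)^0.28 · 15200^0.39 · 9.81^-0.25)]^(1/0.79).
(526/2700)^0.28 = 0.6325
15200^0.39 = 42.75
9.81^-0.25 = 0.5650
Denominator = 1.22 × 0.6325 × 42.75 × 0.5650 = 18.64
D / 18.64 = 290 / 18.64 = 15.56
d = 15.56^(1/0.79) = 15.56^1.2658 = 32.27 m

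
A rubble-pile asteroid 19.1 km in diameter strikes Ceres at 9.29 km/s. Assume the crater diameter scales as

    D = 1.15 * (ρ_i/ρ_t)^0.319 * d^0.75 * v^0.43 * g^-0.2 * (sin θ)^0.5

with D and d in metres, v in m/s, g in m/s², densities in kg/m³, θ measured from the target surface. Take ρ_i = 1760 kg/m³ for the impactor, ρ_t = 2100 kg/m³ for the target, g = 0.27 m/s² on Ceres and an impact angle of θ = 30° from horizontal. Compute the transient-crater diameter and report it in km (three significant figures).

D ≈ 82.5 km

In SI units: d = 19100 m, v = 9290 m/s.
(ρ_i/ρ_t)^0.319 = (1760/2100)^0.319 = 0.9452
d^0.75 = 19100^0.75 = 1625
v^0.43 = 9290^0.43 = 50.84
g^-0.2 = 0.27^-0.2 = 1.299
(sin 30°)^0.5 = 0.5000^0.5 = 0.7071
D = 1.15 × 0.9452 × 1625 × 50.84 × 1.299 × 0.7071 = 82484 m
   = 82.48 km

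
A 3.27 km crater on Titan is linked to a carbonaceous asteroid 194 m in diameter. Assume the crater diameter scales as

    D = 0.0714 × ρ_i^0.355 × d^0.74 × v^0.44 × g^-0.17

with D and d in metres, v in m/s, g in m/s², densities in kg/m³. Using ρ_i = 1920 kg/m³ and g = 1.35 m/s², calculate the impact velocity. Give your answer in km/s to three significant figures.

v ≈ 14.0 km/s

Rearranging for v: v = [D / (0.0714 · 1920^0.355 · 194^0.74 · 1.35^-0.17)]^(1/0.44).
D = 3270 m.
1920^0.355 = 14.64
194^0.74 = 49.31
1.35^-0.17 = 0.9503
Denominator = 0.0714 × 14.64 × 49.31 × 0.9503 = 48.98
D / 48.98 = 3270 / 48.98 = 66.76
v = 66.76^(1/0.44) = 66.76^2.2727 = 14015 m/s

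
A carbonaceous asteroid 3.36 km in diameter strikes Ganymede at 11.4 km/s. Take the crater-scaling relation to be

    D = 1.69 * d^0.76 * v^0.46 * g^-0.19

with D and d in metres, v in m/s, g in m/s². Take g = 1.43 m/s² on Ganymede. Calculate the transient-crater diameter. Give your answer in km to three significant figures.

D ≈ 55.5 km

In SI units: d = 3360 m, v = 11400 m/s.
d^0.76 = 3360^0.76 = 478.6
v^0.46 = 11400^0.46 = 73.48
g^-0.19 = 1.43^-0.19 = 0.9343
D = 1.69 × 478.6 × 73.48 × 0.9343 = 55528 m
   = 55.53 km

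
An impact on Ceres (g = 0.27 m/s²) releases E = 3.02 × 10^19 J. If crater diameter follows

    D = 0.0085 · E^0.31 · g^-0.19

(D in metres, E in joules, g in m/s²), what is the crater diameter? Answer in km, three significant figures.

D ≈ 11.9 km

E^0.31 = (3.02 × 10^19)^0.31 = 1.093 × 10^6
g^-0.19 = 0.27^-0.19 = 1.282
D = 0.0085 × 1.093 × 10^6 × 1.282 = 11910 m
   = 11.91 km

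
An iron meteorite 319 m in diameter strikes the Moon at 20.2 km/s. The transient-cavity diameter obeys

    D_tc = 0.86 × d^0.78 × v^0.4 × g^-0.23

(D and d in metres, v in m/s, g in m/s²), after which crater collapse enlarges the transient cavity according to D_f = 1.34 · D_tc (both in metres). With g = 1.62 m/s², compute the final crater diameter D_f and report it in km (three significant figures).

D_f ≈ 4.88 km

v = 20200 m/s.
d^0.78 = 319^0.78 = 89.73
v^0.4 = 20200^0.4 = 52.74
g^-0.23 = 1.62^-0.23 = 0.8950
D_tc = 0.86 × 89.73 × 52.74 × 0.8950 = 3642 m
D_f = 1.34 × 3642 = 4880 m
     = 4.880 km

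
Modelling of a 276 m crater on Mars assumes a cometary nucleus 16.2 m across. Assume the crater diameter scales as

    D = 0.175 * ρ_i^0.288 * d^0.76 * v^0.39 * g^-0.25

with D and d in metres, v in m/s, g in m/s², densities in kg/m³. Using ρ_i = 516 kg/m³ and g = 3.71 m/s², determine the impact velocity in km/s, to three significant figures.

Rearranging for v: v = [D / (0.175 · 516^0.288 · 16.2^0.76 · 3.71^-0.25)]^(1/0.39).
516^0.288 = 6.043
16.2^0.76 = 8.303
3.71^-0.25 = 0.7205
Denominator = 0.175 × 6.043 × 8.303 × 0.7205 = 6.326
D / 6.326 = 276 / 6.326 = 43.63
v = 43.63^(1/0.39) = 43.63^2.5641 = 16017 m/s

v ≈ 16.0 km/s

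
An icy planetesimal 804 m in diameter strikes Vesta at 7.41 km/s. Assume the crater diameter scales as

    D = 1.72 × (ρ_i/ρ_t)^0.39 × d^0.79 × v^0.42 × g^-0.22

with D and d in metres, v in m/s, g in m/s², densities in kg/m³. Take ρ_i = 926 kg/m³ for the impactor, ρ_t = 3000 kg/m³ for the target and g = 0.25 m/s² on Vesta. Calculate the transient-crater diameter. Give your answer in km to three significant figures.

In SI units: v = 7410 m/s.
(ρ_i/ρ_t)^0.39 = (926/3000)^0.39 = 0.6323
d^0.79 = 804^0.79 = 197.3
v^0.42 = 7410^0.42 = 42.20
g^-0.22 = 0.25^-0.22 = 1.357
D = 1.72 × 0.6323 × 197.3 × 42.20 × 1.357 = 12288 m
   = 12.29 km

D ≈ 12.3 km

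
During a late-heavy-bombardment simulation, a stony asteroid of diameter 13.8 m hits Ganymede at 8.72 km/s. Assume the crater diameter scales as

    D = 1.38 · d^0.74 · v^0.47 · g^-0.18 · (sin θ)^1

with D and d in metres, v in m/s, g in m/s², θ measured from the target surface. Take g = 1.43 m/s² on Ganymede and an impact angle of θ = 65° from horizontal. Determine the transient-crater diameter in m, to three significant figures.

D ≈ 582 m

In SI units: v = 8720 m/s.
d^0.74 = 13.8^0.74 = 6.974
v^0.47 = 8720^0.47 = 71.13
g^-0.18 = 1.43^-0.18 = 0.9376
(sin 65°)^1 = 0.9063^1 = 0.9063
D = 1.38 × 6.974 × 71.13 × 0.9376 × 0.9063 = 581.7 m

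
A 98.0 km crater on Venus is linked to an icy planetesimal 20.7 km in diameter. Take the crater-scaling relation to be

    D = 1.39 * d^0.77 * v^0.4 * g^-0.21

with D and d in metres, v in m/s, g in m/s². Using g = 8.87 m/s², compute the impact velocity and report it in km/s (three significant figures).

v ≈ 20.4 km/s

Rearranging for v: v = [D / (1.39 · 20700^0.77 · 8.87^-0.21)]^(1/0.4).
D = 98000 m.
20700^0.77 = 2105
8.87^-0.21 = 0.6323
Denominator = 1.39 × 2105 × 0.6323 = 1850
D / 1850 = 98000 / 1850 = 52.97
v = 52.97^(1/0.4) = 52.97^2.5 = 20421 m/s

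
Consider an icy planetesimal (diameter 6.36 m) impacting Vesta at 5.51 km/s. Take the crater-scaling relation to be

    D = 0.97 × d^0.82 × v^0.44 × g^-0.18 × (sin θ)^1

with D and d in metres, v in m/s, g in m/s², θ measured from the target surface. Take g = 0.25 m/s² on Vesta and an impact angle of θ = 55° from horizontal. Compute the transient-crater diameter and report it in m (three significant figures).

D ≈ 206 m

In SI units: v = 5510 m/s.
d^0.82 = 6.36^0.82 = 4.559
v^0.44 = 5510^0.44 = 44.27
g^-0.18 = 0.25^-0.18 = 1.283
(sin 55°)^1 = 0.8192^1 = 0.8192
D = 0.97 × 4.559 × 44.27 × 1.283 × 0.8192 = 205.8 m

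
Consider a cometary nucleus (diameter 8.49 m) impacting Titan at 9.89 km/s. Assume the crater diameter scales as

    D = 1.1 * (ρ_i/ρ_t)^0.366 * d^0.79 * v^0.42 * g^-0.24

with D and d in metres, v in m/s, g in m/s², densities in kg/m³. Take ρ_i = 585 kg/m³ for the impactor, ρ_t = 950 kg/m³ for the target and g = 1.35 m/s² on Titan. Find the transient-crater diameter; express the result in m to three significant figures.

In SI units: v = 9890 m/s.
(ρ_i/ρ_t)^0.366 = (585/950)^0.366 = 0.8374
d^0.79 = 8.49^0.79 = 5.418
v^0.42 = 9890^0.42 = 47.64
g^-0.24 = 1.35^-0.24 = 0.9305
D = 1.1 × 0.8374 × 5.418 × 47.64 × 0.9305 = 221.2 m

D ≈ 221 m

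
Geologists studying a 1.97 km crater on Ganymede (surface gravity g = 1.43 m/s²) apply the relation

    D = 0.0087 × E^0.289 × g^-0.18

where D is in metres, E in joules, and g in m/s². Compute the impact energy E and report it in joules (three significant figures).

E ≈ 4.23 × 10^18 J

Rearranging: E = [D / (0.0087 · g^-0.18)]^(1/0.289).
D = 1970 m.
g^-0.18 = 1.43^-0.18 = 0.9376
D / (0.0087 × 0.9376) = 1970 / (8.157 × 10^-3) = 2.415 × 10^5
E = (2.415 × 10^5)^3.4602 = 4.226 × 10^18 J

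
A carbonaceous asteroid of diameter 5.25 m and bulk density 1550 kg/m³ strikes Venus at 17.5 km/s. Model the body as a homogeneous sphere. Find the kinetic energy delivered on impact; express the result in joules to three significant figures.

v = 17500 m/s.
Mass m = (π/6) ρ d³ = (π/6) × 1550 × (5.25)³ = 1.174 × 10^5 kg
E = ½ m v² = 0.5 × 1.174 × 10^5 × (17500)² = 1.798 × 10^13 J

E ≈ 1.80 × 10^13 J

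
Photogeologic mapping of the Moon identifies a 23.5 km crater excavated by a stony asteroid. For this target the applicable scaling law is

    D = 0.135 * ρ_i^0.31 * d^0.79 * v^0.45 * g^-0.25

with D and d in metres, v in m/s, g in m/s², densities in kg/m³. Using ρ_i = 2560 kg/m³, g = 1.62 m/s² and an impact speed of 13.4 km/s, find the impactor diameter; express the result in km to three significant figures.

Rearranging for d: d = [D / (0.135 · 2560^0.31 · 13400^0.45 · 1.62^-0.25)]^(1/0.79).
D = 23500 m.
2560^0.31 = 11.39
13400^0.45 = 71.98
1.62^-0.25 = 0.8864
Denominator = 0.135 × 11.39 × 71.98 × 0.8864 = 98.11
D / 98.11 = 23500 / 98.11 = 239.5
d = 239.5^(1/0.79) = 239.5^1.2658 = 1027 m

d ≈ 1.03 km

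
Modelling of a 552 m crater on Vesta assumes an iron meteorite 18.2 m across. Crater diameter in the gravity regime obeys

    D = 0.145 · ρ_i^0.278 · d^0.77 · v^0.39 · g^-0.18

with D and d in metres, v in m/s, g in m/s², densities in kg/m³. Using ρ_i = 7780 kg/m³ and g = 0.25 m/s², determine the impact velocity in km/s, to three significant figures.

Rearranging for v: v = [D / (0.145 · 7780^0.278 · 18.2^0.77 · 0.25^-0.18)]^(1/0.39).
7780^0.278 = 12.07
18.2^0.77 = 9.338
0.25^-0.18 = 1.283
Denominator = 0.145 × 12.07 × 9.338 × 1.283 = 20.97
D / 20.97 = 552 / 20.97 = 26.32
v = 26.32^(1/0.39) = 26.32^2.5641 = 4383 m/s

v ≈ 4.38 km/s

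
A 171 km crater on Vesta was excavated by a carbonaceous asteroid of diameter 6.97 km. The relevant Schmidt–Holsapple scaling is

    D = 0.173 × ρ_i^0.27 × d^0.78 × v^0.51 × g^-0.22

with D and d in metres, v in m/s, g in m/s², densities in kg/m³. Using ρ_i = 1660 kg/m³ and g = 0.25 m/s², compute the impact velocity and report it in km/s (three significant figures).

Rearranging for v: v = [D / (0.173 · 1660^0.27 · 6970^0.78 · 0.25^-0.22)]^(1/0.51).
D = 171000 m.
1660^0.27 = 7.403
6970^0.78 = 994.8
0.25^-0.22 = 1.357
Denominator = 0.173 × 7.403 × 994.8 × 1.357 = 1729
D / 1729 = 171000 / 1729 = 98.90
v = 98.90^(1/0.51) = 98.90^1.9608 = 8169 m/s

v ≈ 8.17 km/s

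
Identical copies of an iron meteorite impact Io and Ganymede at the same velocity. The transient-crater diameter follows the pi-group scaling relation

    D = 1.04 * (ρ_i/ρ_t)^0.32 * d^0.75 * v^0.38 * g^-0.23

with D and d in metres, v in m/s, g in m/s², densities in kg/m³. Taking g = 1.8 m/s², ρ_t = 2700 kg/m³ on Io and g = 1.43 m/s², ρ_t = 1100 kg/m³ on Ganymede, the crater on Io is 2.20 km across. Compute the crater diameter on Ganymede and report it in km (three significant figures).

D ≈ 3.09 km

The impactor-only factors (d, v, ρ_i) cancel in the ratio, leaving D_Ganymede/D_Io = (g_Ganymede/g_Io)^-0.23 · (ρ_t,Io/ρ_t,Ganymede)^0.32.
(1.43/1.8)^-0.23 = 0.7944^-0.23 = 1.054
(2700/1100)^0.32 = 2.455^0.32 = 1.333
Ratio = 1.054 × 1.333 = 1.405
D_Ganymede = 1.405 × 2.20 km = 3.09 km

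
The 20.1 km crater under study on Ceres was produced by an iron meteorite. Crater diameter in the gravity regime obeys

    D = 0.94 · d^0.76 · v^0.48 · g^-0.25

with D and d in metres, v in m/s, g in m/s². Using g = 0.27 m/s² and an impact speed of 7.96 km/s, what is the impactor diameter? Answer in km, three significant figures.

Rearranging for d: d = [D / (0.94 · 7960^0.48 · 0.27^-0.25)]^(1/0.76).
D = 20100 m.
7960^0.48 = 74.55
0.27^-0.25 = 1.387
Denominator = 0.94 × 74.55 × 1.387 = 97.20
D / 97.20 = 20100 / 97.20 = 206.8
d = 206.8^(1/0.76) = 206.8^1.3158 = 1114 m

d ≈ 1.11 km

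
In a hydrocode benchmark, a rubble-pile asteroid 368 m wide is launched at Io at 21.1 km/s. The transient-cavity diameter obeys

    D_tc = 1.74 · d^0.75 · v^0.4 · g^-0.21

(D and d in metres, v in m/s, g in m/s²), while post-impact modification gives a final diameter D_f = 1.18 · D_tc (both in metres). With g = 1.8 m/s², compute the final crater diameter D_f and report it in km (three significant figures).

v = 21100 m/s.
d^0.75 = 368^0.75 = 84.02
v^0.4 = 21100^0.4 = 53.67
g^-0.21 = 1.8^-0.21 = 0.8839
D_tc = 1.74 × 84.02 × 53.67 × 0.8839 = 6935 m
D_f = 1.18 × 6935 = 8183 m
     = 8.183 km

D_f ≈ 8.18 km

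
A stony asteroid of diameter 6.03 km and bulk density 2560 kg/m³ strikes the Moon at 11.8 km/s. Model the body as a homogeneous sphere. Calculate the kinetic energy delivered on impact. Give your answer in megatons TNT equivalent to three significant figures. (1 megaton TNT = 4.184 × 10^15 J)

E ≈ 4.89 × 10^6 Mt TNT

d = 6030 m; v = 11800 m/s.
Mass m = (π/6) ρ d³ = (π/6) × 2560 × (6030)³ = 2.939 × 10^14 kg
E = ½ m v² = 0.5 × 2.939 × 10^14 × (11800)² = 2.046 × 10^22 J
   = 2.046 × 10^22 / 4.184×10^15 = 4.890 × 10^6 Mt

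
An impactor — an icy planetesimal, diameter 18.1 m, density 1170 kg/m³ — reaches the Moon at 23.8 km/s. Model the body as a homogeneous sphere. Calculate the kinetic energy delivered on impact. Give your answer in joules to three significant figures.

E ≈ 1.03 × 10^15 J

v = 23800 m/s.
Mass m = (π/6) ρ d³ = (π/6) × 1170 × (18.1)³ = 3.633 × 10^6 kg
E = ½ m v² = 0.5 × 3.633 × 10^6 × (23800)² = 1.029 × 10^15 J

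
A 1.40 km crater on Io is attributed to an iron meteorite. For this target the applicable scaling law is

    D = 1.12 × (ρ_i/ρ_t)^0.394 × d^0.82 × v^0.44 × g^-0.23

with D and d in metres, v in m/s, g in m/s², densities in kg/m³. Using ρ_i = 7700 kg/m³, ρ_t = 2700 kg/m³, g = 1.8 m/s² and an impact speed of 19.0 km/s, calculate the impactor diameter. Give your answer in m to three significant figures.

d ≈ 21.6 m

Rearranging for d: d = [D / (1.12 · (7700/2700)^0.394 · 19000^0.44 · 1.8^-0.23)]^(1/0.82).
D = 1400 m.
(7700/2700)^0.394 = 1.511
19000^0.44 = 76.32
1.8^-0.23 = 0.8735
Denominator = 1.12 × 1.511 × 76.32 × 0.8735 = 112.8
D / 112.8 = 1400 / 112.8 = 12.41
d = 12.41^(1/0.82) = 12.41^1.2195 = 21.57 m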